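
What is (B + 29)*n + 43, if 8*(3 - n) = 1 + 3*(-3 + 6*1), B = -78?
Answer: -171/4 ≈ -42.750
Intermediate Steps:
n = 7/4 (n = 3 - (1 + 3*(-3 + 6*1))/8 = 3 - (1 + 3*(-3 + 6))/8 = 3 - (1 + 3*3)/8 = 3 - (1 + 9)/8 = 3 - ⅛*10 = 3 - 5/4 = 7/4 ≈ 1.7500)
(B + 29)*n + 43 = (-78 + 29)*(7/4) + 43 = -49*7/4 + 43 = -343/4 + 43 = -171/4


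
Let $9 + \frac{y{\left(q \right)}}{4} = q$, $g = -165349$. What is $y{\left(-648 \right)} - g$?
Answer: $162721$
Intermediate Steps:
$y{\left(q \right)} = -36 + 4 q$
$y{\left(-648 \right)} - g = \left(-36 + 4 \left(-648\right)\right) - -165349 = \left(-36 - 2592\right) + 165349 = -2628 + 165349 = 162721$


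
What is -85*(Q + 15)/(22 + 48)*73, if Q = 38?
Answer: -65773/14 ≈ -4698.1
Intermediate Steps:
-85*(Q + 15)/(22 + 48)*73 = -85*(38 + 15)/(22 + 48)*73 = -4505/70*73 = -85*53/70*73 = -901/14*73 = -65773/14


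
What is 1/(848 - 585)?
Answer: 1/263 ≈ 0.0038023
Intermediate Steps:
1/(848 - 585) = 1/263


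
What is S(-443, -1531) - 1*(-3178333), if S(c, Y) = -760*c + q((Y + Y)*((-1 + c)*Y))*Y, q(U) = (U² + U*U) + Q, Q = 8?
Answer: -13265752204768518349523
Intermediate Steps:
q(U) = 8 + 2*U² (q(U) = (U² + U*U) + 8 = (U² + U²) + 8 = 2*U² + 8 = 8 + 2*U²)
S(c, Y) = -760*c + Y*(8 + 8*Y⁴*(-1 + c)²) (S(c, Y) = -760*c + (8 + 2*((Y + Y)*((-1 + c)*Y))²)*Y = -760*c + (8 + 2*((2*Y)*(Y*(-1 + c)))²)*Y = -760*c + (8 + 2*(2*Y²*(-1 + c))²)*Y = -760*c + (8 + 2*(4*Y⁴*(-1 + c)²))*Y = -760*c + (8 + 8*Y⁴*(-1 + c)²)*Y = -760*c + Y*(8 + 8*Y⁴*(-1 + c)²))
S(-443, -1531) - 1*(-3178333) = (-760*(-443) + 8*(-1531)*(1 + (-1531)⁴*(-1 - 443)²)) - 1*(-3178333) = (336680 + 8*(-1531)*(1 + 5494153169521*(-444)²)) + 3178333 = (336680 + 8*(-1531)*(1 + 5494153169521*197136)) + 3178333 = (336680 + 8*(-1531)*(1 + 1083095379226691856)) + 3178333 = (336680 + 8*(-1531)*1083095379226691857) + 3178333 = (336680 - 13265752204768521864536) + 3178333 = -13265752204768521527856 + 3178333 = -13265752204768518349523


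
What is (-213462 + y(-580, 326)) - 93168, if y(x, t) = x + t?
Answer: -306884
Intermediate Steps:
y(x, t) = t + x
(-213462 + y(-580, 326)) - 93168 = (-213462 + (326 - 580)) - 93168 = (-213462 - 254) - 93168 = -213716 - 93168 = -306884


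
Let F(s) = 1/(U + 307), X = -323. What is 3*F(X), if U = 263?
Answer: 1/190 ≈ 0.0052632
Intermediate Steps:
F(s) = 1/570 (F(s) = 1/(263 + 307) = 1/570)
3*F(X) = 3*(1/570) = 1/190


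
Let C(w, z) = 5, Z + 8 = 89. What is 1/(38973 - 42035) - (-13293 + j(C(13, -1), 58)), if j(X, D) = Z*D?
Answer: 26317889/3062 ≈ 8595.0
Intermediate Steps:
Z = 81 (Z = -8 + 89 = 81)
j(X, D) = 81*D
1/(38973 - 42035) - (-13293 + j(C(13, -1), 58)) = 1/(38973 - 42035) - (-13293 + 81*58) = 1/(-3062) - (-13293 + 4698) = -1/3062 - 1*(-8595) = -1/3062 + 8595 = 26317889/3062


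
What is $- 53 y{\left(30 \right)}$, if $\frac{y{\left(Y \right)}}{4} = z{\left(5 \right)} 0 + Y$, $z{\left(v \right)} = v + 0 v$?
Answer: $-6360$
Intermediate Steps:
$z{\left(v \right)} = v$ ($z{\left(v \right)} = v + 0 = v$)
$y{\left(Y \right)} = 4 Y$ ($y{\left(Y \right)} = 4 \left(5 \cdot 0 + Y\right) = 4 \left(0 + Y\right) = 4 Y$)
$- 53 y{\left(30 \right)} = - 53 \cdot 4 \cdot 30 = \left(-53\right) 120 = -6360$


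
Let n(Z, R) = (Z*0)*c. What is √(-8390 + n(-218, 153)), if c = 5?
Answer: I*√8390 ≈ 91.597*I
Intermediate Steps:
n(Z, R) = 0 (n(Z, R) = (Z*0)*5 = 0*5 = 0)
√(-8390 + n(-218, 153)) = √(-8390 + 0) = √(-8390) = I*√8390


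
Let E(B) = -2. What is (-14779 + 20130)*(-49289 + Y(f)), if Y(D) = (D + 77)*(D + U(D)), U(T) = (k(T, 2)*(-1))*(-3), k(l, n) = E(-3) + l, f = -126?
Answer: -130023949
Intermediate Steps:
k(l, n) = -2 + l
U(T) = -6 + 3*T (U(T) = ((-2 + T)*(-1))*(-3) = (2 - T)*(-3) = -6 + 3*T)
Y(D) = (-6 + 4*D)*(77 + D) (Y(D) = (D + 77)*(D + (-6 + 3*D)) = (77 + D)*(-6 + 4*D) = (-6 + 4*D)*(77 + D))
(-14779 + 20130)*(-49289 + Y(f)) = (-14779 + 20130)*(-49289 + (-462 + 4*(-126)**2 + 302*(-126))) = 5351*(-49289 + (-462 + 4*15876 - 38052)) = 5351*(-49289 + (-462 + 63504 - 38052)) = 5351*(-49289 + 24990) = 5351*(-24299) = -130023949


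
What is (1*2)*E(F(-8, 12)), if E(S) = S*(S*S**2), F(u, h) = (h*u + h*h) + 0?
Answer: 10616832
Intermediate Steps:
F(u, h) = h**2 + h*u (F(u, h) = (h*u + h**2) + 0 = (h**2 + h*u) + 0 = h**2 + h*u)
E(S) = S**4 (E(S) = S*S**3 = S**4)
(1*2)*E(F(-8, 12)) = (1*2)*(12*(12 - 8))**4 = 2*(12*4)**4 = 2*48**4 = 2*5308416 = 10616832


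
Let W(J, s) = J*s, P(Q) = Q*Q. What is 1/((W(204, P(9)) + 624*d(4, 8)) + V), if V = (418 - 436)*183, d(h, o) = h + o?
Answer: 1/20718 ≈ 4.8267e-5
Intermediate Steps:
P(Q) = Q²
V = -3294 (V = -18*183 = -3294)
1/((W(204, P(9)) + 624*d(4, 8)) + V) = 1/((204*9² + 624*(4 + 8)) - 3294) = 1/((204*81 + 624*12) - 3294) = 1/((16524 + 7488) - 3294) = 1/(24012 - 3294) = 1/20718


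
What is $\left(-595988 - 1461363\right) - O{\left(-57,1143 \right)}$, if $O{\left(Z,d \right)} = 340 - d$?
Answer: $-2056548$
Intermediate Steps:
$\left(-595988 - 1461363\right) - O{\left(-57,1143 \right)} = \left(-595988 - 1461363\right) - \left(340 - 1143\right) = -2057351 - \left(340 - 1143\right) = -2057351 - -803 = -2057351 + 803 = -2056548$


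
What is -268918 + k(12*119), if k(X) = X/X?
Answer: -268917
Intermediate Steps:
k(X) = 1
-268918 + k(12*119) = -268918 + 1 = -268917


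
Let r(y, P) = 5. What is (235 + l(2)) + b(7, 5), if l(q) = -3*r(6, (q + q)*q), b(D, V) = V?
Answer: 225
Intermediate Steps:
l(q) = -15 (l(q) = -3*5 = -15)
(235 + l(2)) + b(7, 5) = (235 - 15) + 5 = 220 + 5 = 225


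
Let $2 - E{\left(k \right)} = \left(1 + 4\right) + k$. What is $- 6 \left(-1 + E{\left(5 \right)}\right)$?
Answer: $54$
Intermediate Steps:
$E{\left(k \right)} = -3 - k$ ($E{\left(k \right)} = 2 - \left(\left(1 + 4\right) + k\right) = 2 - \left(5 + k\right) = -3 - k$)
$- 6 \left(-1 + E{\left(5 \right)}\right) = - 6 \left(-1 - 8\right) = \left(-6\right) \left(-9\right) = 54$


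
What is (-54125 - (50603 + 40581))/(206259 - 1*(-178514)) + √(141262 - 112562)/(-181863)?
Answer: -145309/384773 - 10*√287/181863 ≈ -0.37858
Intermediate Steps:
(-54125 - (50603 + 40581))/(206259 - 1*(-178514)) + √(141262 - 112562)/(-181863) = (-54125 - 1*91184)/(206259 + 178514) + √28700*(-1/181863) = (-54125 - 91184)/384773 + (10*√287)*(-1/181863) = -145309*1/384773 - 10*√287/181863 = -145309/384773 - 10*√287/181863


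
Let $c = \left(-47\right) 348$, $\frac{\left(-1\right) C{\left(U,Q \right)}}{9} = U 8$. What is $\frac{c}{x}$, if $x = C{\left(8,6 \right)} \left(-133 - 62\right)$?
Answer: $- \frac{1363}{9360} \approx -0.14562$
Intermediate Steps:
$C{\left(U,Q \right)} = - 72 U$ ($C{\left(U,Q \right)} = - 9 U 8 = - 9 \cdot 8 U = - 72 U$)
$c = -16356$
$x = 112320$ ($x = \left(-72\right) 8 \left(-133 - 62\right) = \left(-576\right) \left(-195\right) = 112320$)
$\frac{c}{x} = - \frac{16356}{112320} = \left(-16356\right) \frac{1}{112320} = - \frac{1363}{9360}$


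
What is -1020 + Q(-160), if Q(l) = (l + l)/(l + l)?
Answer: -1019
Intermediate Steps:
Q(l) = 1 (Q(l) = (2*l)/((2*l)) = (2*l)*(1/(2*l)) = 1)
-1020 + Q(-160) = -1020 + 1 = -1019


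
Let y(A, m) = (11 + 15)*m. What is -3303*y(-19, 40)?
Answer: -3435120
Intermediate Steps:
y(A, m) = 26*m
-3303*y(-19, 40) = -85878*40 = -3303*1040 = -3435120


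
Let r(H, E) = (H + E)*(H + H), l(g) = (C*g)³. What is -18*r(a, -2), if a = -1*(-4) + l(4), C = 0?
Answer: -288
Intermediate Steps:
l(g) = 0 (l(g) = (0*g)³ = 0³ = 0)
a = 4 (a = -1*(-4) + 0 = 4 + 0 = 4)
r(H, E) = 2*H*(E + H) (r(H, E) = (E + H)*(2*H) = 2*H*(E + H))
-18*r(a, -2) = -36*4*(-2 + 4) = -36*4*2 = -18*16 = -288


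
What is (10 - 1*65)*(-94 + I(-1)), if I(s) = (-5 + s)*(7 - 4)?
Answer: 6160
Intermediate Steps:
I(s) = -15 + 3*s (I(s) = (-5 + s)*3 = -15 + 3*s)
(10 - 1*65)*(-94 + I(-1)) = (10 - 1*65)*(-94 + (-15 + 3*(-1))) = (10 - 65)*(-94 + (-15 - 3)) = -55*(-94 - 18) = -55*(-112) = 6160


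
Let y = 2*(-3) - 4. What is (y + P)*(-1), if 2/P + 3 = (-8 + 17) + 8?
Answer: 69/7 ≈ 9.8571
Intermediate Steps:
P = ⅐ (P = 2/(-3 + ((-8 + 17) + 8)) = 2/(-3 + (9 + 8)) = 2/(-3 + 17) = 2/14 = 2*(1/14) = ⅐ ≈ 0.14286)
y = -10 (y = -6 - 4 = -10)
(y + P)*(-1) = (-10 + ⅐)*(-1) = -69/7*(-1) = 69/7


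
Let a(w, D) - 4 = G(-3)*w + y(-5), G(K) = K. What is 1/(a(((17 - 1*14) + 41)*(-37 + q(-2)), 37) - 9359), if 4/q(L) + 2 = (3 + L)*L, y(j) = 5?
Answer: -1/4334 ≈ -0.00023073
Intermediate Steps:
q(L) = 4/(-2 + L*(3 + L)) (q(L) = 4/(-2 + (3 + L)*L) = 4/(-2 + L*(3 + L)))
a(w, D) = 9 - 3*w (a(w, D) = 4 + (-3*w + 5) = 4 + (5 - 3*w) = 9 - 3*w)
1/(a(((17 - 1*14) + 41)*(-37 + q(-2)), 37) - 9359) = 1/((9 - 3*((17 - 1*14) + 41)*(-37 + 4/(-2 + (-2)**2 + 3*(-2)))) - 9359) = 1/((9 - 3*((17 - 14) + 41)*(-37 + 4/(-2 + 4 - 6))) - 9359) = 1/((9 - 3*(3 + 41)*(-37 + 4/(-4))) - 9359) = 1/((9 - 132*(-37 + 4*(-1/4))) - 9359) = 1/((9 - 132*(-37 - 1)) - 9359) = 1/((9 - 132*(-38)) - 9359) = 1/((9 - 3*(-1672)) - 9359) = 1/((9 + 5016) - 9359) = 1/(5025 - 9359) = 1/(-4334) = -1/4334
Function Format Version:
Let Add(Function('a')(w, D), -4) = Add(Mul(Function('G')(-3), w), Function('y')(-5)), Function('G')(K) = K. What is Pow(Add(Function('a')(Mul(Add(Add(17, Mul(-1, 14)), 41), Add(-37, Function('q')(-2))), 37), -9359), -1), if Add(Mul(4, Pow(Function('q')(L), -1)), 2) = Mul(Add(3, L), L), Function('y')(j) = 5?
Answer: Rational(-1, 4334) ≈ -0.00023073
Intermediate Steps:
Function('q')(L) = Mul(4, Pow(Add(-2, Mul(L, Add(3, L))), -1)) (Function('q')(L) = Mul(4, Pow(Add(-2, Mul(Add(3, L), L)), -1)) = Mul(4, Pow(Add(-2, Mul(L, Add(3, L))), -1)))
Function('a')(w, D) = Add(9, Mul(-3, w)) (Function('a')(w, D) = Add(4, Add(Mul(-3, w), 5)) = Add(4, Add(5, Mul(-3, w))) = Add(9, Mul(-3, w)))
Pow(Add(Function('a')(Mul(Add(Add(17, Mul(-1, 14)), 41), Add(-37, Function('q')(-2))), 37), -9359), -1) = Pow(Add(Add(9, Mul(-3, Mul(Add(Add(17, Mul(-1, 14)), 41), Add(-37, Mul(4, Pow(Add(-2, Pow(-2, 2), Mul(3, -2)), -1)))))), -9359), -1) = Pow(Add(Add(9, Mul(-3, Mul(Add(Add(17, -14), 41), Add(-37, Mul(4, Pow(Add(-2, 4, -6), -1)))))), -9359), -1) = Pow(Add(Add(9, Mul(-3, Mul(Add(3, 41), Add(-37, Mul(4, Pow(-4, -1)))))), -9359), -1) = Pow(Add(Add(9, Mul(-3, Mul(44, Add(-37, Mul(4, Rational(-1, 4)))))), -9359), -1) = Pow(Add(Add(9, Mul(-3, Mul(44, Add(-37, -1)))), -9359), -1) = Pow(Add(Add(9, Mul(-3, Mul(44, -38))), -9359), -1) = Pow(Add(Add(9, Mul(-3, -1672)), -9359), -1) = Pow(Add(Add(9, 5016), -9359), -1) = Pow(Add(5025, -9359), -1) = Pow(-4334, -1) = Rational(-1, 4334)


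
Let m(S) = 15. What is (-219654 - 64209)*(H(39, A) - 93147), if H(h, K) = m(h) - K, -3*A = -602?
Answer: 26493690758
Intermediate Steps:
A = 602/3 (A = -1/3*(-602) = 602/3 ≈ 200.67)
H(h, K) = 15 - K
(-219654 - 64209)*(H(39, A) - 93147) = (-219654 - 64209)*((15 - 1*602/3) - 93147) = -283863*((15 - 602/3) - 93147) = -283863*(-557/3 - 93147) = -283863*(-279998/3) = 26493690758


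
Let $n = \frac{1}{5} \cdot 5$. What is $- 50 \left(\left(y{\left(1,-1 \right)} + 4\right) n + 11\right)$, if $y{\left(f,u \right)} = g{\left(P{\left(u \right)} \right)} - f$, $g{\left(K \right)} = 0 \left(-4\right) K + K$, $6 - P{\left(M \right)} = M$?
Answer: $-1050$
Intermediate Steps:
$P{\left(M \right)} = 6 - M$
$g{\left(K \right)} = K$ ($g{\left(K \right)} = 0 K + K = 0 + K = K$)
$y{\left(f,u \right)} = 6 - f - u$ ($y{\left(f,u \right)} = \left(6 - u\right) - f = 6 - f - u$)
$n = 1$ ($n = \frac{1}{5} \cdot 5 = 1$)
$- 50 \left(\left(y{\left(1,-1 \right)} + 4\right) n + 11\right) = - 50 \left(\left(\left(6 - 1 - -1\right) + 4\right) 1 + 11\right) = - 50 \left(\left(\left(6 - 1 + 1\right) + 4\right) 1 + 11\right) = - 50 \left(\left(6 + 4\right) 1 + 11\right) = - 50 \left(10 \cdot 1 + 11\right) = - 50 \left(10 + 11\right) = \left(-50\right) 21 = -1050$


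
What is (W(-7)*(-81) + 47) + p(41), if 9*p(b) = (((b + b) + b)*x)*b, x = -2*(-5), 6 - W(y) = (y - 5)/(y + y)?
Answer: 109909/21 ≈ 5233.8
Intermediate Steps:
W(y) = 6 - (-5 + y)/(2*y) (W(y) = 6 - (y - 5)/(y + y) = 6 - (-5 + y)/(2*y))
x = 10
p(b) = 10*b²/3 (p(b) = ((((b + b) + b)*10)*b)/9 = (((2*b + b)*10)*b)/9 = (((3*b)*10)*b)/9 = ((30*b)*b)/9 = (30*b²)/9 = 10*b²/3)
(W(-7)*(-81) + 47) + p(41) = (((½)*(5 + 11*(-7))/(-7))*(-81) + 47) + (10/3)*41² = (((½)*(-⅐)*(5 - 77))*(-81) + 47) + (10/3)*1681 = (((½)*(-⅐)*(-72))*(-81) + 47) + 16810/3 = ((36/7)*(-81) + 47) + 16810/3 = (-2916/7 + 47) + 16810/3 = -2587/7 + 16810/3 = 109909/21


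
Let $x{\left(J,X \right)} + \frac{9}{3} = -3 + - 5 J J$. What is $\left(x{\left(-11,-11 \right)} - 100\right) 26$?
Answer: $-18486$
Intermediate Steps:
$x{\left(J,X \right)} = -6 - 5 J^{2}$ ($x{\left(J,X \right)} = -3 + \left(-3 + - 5 J J\right) = -3 - \left(3 + 5 J^{2}\right) = -6 - 5 J^{2}$)
$\left(x{\left(-11,-11 \right)} - 100\right) 26 = \left(\left(-6 - 5 \left(-11\right)^{2}\right) - 100\right) 26 = \left(\left(-6 - 605\right) - 100\right) 26 = \left(-611 - 100\right) 26 = \left(-711\right) 26 = -18486$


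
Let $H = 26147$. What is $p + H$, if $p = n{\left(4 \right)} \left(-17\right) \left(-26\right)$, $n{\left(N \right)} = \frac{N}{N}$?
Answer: $26589$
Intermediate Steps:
$n{\left(N \right)} = 1$
$p = 442$ ($p = 1 \left(-17\right) \left(-26\right) = \left(-17\right) \left(-26\right) = 442$)
$p + H = 442 + 26147 = 26589$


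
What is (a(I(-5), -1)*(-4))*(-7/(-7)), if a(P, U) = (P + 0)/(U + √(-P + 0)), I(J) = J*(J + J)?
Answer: 200/51 + 1000*I*√2/51 ≈ 3.9216 + 27.73*I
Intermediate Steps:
I(J) = 2*J² (I(J) = J*(2*J) = 2*J²)
a(P, U) = P/(U + √(-P))
(a(I(-5), -1)*(-4))*(-7/(-7)) = (((2*(-5)²)/(-1 + √(-2*(-5)²)))*(-4))*(-7/(-7)) = (((2*25)/(-1 + √(-2*25)))*(-4))*(-7*(-⅐)) = ((50/(-1 + √(-1*50)))*(-4))*1 = ((50/(-1 + √(-50)))*(-4))*1 = ((50/(-1 + 5*I*√2))*(-4))*1 = -200/(-1 + 5*I*√2)*1 = -200/(-1 + 5*I*√2)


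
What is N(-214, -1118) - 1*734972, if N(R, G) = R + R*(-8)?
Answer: -733474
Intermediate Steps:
N(R, G) = -7*R (N(R, G) = R - 8*R = -7*R)
N(-214, -1118) - 1*734972 = -7*(-214) - 1*734972 = 1498 - 734972 = -733474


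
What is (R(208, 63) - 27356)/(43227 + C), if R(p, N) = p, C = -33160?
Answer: -27148/10067 ≈ -2.6967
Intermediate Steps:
(R(208, 63) - 27356)/(43227 + C) = (208 - 27356)/(43227 - 33160) = -27148/10067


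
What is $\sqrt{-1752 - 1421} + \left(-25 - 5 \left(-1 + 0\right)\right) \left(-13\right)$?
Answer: $260 + i \sqrt{3173} \approx 260.0 + 56.329 i$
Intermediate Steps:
$\sqrt{-1752 - 1421} + \left(-25 - 5 \left(-1 + 0\right)\right) \left(-13\right) = \sqrt{-3173} + \left(-25 - -5\right) \left(-13\right) = i \sqrt{3173} + \left(-25 + 5\right) \left(-13\right) = i \sqrt{3173} - -260 = i \sqrt{3173} + 260 = 260 + i \sqrt{3173}$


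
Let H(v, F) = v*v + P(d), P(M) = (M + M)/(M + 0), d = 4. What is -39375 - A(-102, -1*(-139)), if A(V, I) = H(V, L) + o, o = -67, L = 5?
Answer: -49714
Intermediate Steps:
P(M) = 2 (P(M) = (2*M)/M = 2)
H(v, F) = 2 + v**2 (H(v, F) = v*v + 2 = v**2 + 2 = 2 + v**2)
A(V, I) = -65 + V**2 (A(V, I) = (2 + V**2) - 67 = -65 + V**2)
-39375 - A(-102, -1*(-139)) = -39375 - (-65 + (-102)**2) = -39375 - (-65 + 10404) = -39375 - 1*10339 = -39375 - 10339 = -49714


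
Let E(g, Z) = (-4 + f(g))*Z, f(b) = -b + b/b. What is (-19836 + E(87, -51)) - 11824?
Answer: -27070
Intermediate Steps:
f(b) = 1 - b (f(b) = -b + 1 = 1 - b)
E(g, Z) = Z*(-3 - g) (E(g, Z) = (-4 + (1 - g))*Z = (-3 - g)*Z = Z*(-3 - g))
(-19836 + E(87, -51)) - 11824 = (-19836 - 1*(-51)*(3 + 87)) - 11824 = (-19836 - 1*(-51)*90) - 11824 = (-19836 + 4590) - 11824 = -15246 - 11824 = -27070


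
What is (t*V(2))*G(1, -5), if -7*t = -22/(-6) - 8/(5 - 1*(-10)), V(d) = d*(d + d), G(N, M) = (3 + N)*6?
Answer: -3008/35 ≈ -85.943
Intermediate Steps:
G(N, M) = 18 + 6*N
V(d) = 2*d**2 (V(d) = d*(2*d) = 2*d**2)
t = -47/105 (t = -(-22/(-6) - 8/(5 - 1*(-10)))/7 = -(-22*(-1/6) - 8/(5 + 10))/7 = -(11/3 - 8/15)/7 = -1/7*47/15 = -47/105 ≈ -0.44762)
(t*V(2))*G(1, -5) = (-94*2**2/105)*(18 + 6*1) = (-94*4/105)*(18 + 6) = -47/105*8*24 = -376/105*24 = -3008/35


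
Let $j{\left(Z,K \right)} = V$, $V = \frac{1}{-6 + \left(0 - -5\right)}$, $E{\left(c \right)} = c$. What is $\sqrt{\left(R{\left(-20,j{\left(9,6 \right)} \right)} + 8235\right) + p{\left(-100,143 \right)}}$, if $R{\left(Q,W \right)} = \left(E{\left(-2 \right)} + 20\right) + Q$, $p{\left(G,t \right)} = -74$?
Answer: $\sqrt{8159} \approx 90.327$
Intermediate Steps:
$V = -1$ ($V = \frac{1}{-6 + \left(0 + 5\right)} = \frac{1}{-6 + 5} = \frac{1}{-1} = -1$)
$j{\left(Z,K \right)} = -1$
$R{\left(Q,W \right)} = 18 + Q$ ($R{\left(Q,W \right)} = \left(-2 + 20\right) + Q = 18 + Q$)
$\sqrt{\left(R{\left(-20,j{\left(9,6 \right)} \right)} + 8235\right) + p{\left(-100,143 \right)}} = \sqrt{\left(\left(18 - 20\right) + 8235\right) - 74} = \sqrt{\left(-2 + 8235\right) - 74} = \sqrt{8233 - 74} = \sqrt{8159}$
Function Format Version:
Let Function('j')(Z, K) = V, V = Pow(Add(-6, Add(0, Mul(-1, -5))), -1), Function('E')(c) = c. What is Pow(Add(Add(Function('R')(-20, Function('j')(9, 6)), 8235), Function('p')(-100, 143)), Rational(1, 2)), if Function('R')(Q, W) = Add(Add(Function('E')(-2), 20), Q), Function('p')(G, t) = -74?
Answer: Pow(8159, Rational(1, 2)) ≈ 90.327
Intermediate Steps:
V = -1 (V = Pow(Add(-6, Add(0, 5)), -1) = Pow(Add(-6, 5), -1) = Pow(-1, -1) = -1)
Function('j')(Z, K) = -1
Function('R')(Q, W) = Add(18, Q) (Function('R')(Q, W) = Add(Add(-2, 20), Q) = Add(18, Q))
Pow(Add(Add(Function('R')(-20, Function('j')(9, 6)), 8235), Function('p')(-100, 143)), Rational(1, 2)) = Pow(Add(Add(Add(18, -20), 8235), -74), Rational(1, 2)) = Pow(Add(Add(-2, 8235), -74), Rational(1, 2)) = Pow(Add(8233, -74), Rational(1, 2)) = Pow(8159, Rational(1, 2))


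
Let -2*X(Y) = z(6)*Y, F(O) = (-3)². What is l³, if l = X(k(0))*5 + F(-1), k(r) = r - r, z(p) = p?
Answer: 729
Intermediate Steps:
F(O) = 9
k(r) = 0
X(Y) = -3*Y
l = 9 (l = -3*0*5 + 9 = 0*5 + 9 = 0 + 9 = 9)
l³ = 9³ = 729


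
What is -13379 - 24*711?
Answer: -30443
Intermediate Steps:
-13379 - 24*711 = -13379 - 1*17064 = -13379 - 17064 = -30443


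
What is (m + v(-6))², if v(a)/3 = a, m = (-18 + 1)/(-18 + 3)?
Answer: 64009/225 ≈ 284.48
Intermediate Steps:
m = 17/15 (m = -17/(-15) = -17*(-1/15) = 17/15 ≈ 1.1333)
v(a) = 3*a
(m + v(-6))² = (17/15 + 3*(-6))² = (17/15 - 18)² = (-253/15)² = 64009/225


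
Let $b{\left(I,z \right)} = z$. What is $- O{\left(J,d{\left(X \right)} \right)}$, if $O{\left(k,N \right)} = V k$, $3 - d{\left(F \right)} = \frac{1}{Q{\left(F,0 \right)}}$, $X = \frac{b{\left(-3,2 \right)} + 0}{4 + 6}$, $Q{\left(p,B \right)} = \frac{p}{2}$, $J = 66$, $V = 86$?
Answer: $-5676$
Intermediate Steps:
$Q{\left(p,B \right)} = \frac{p}{2}$ ($Q{\left(p,B \right)} = p \frac{1}{2} = \frac{p}{2}$)
$X = \frac{1}{5}$ ($X = \frac{2 + 0}{4 + 6} = \frac{2}{10} = 2 \cdot \frac{1}{10} = \frac{1}{5} \approx 0.2$)
$d{\left(F \right)} = 3 - \frac{2}{F}$ ($d{\left(F \right)} = 3 - \frac{1}{\frac{1}{2} F} = 3 - \frac{2}{F}$)
$O{\left(k,N \right)} = 86 k$
$- O{\left(J,d{\left(X \right)} \right)} = - 86 \cdot 66 = \left(-1\right) 5676 = -5676$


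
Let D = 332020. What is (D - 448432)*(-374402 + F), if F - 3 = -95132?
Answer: 54659042772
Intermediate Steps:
F = -95129 (F = 3 - 95132 = -95129)
(D - 448432)*(-374402 + F) = (332020 - 448432)*(-374402 - 95129) = -116412*(-469531) = 54659042772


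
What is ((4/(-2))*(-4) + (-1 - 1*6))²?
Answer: 1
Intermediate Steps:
((4/(-2))*(-4) + (-1 - 1*6))² = ((4*(-½))*(-4) + (-1 - 6))² = (-2*(-4) - 7)² = (8 - 7)² = 1² = 1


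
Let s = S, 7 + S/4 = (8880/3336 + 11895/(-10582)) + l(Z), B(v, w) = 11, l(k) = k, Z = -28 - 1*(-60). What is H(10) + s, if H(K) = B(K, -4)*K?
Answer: 12228320/56573 ≈ 216.15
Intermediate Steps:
Z = 32 (Z = -28 + 60 = 32)
S = 6005290/56573 (S = -28 + 4*((8880/3336 + 11895/(-10582)) + 32) = -28 + 4*((8880*(1/3336) + 11895*(-1/10582)) + 32) = -28 + 4*((370/139 - 915/814) + 32) = -28 + 4*(173995/113146 + 32) = -28 + 4*(3794667/113146) = -28 + 7589334/56573 = 6005290/56573 ≈ 106.15)
H(K) = 11*K
s = 6005290/56573 ≈ 106.15
H(10) + s = 11*10 + 6005290/56573 = 110 + 6005290/56573 = 12228320/56573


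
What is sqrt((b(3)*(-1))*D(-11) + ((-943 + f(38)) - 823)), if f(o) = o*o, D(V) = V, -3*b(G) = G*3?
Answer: I*sqrt(355) ≈ 18.841*I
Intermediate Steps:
b(G) = -G (b(G) = -G*3/3 = -G)
f(o) = o**2
sqrt((b(3)*(-1))*D(-11) + ((-943 + f(38)) - 823)) = sqrt((-1*3*(-1))*(-11) + ((-943 + 38**2) - 823)) = sqrt(-3*(-1)*(-11) + ((-943 + 1444) - 823)) = sqrt(3*(-11) + (501 - 823)) = sqrt(-33 - 322) = sqrt(-355) = I*sqrt(355)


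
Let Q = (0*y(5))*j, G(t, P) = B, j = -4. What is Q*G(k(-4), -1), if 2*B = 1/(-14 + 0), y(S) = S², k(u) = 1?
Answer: 0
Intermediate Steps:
B = -1/28 (B = 1/(2*(-14 + 0)) = (½)/(-14) = (½)*(-1/14) = -1/28 ≈ -0.035714)
G(t, P) = -1/28
Q = 0 (Q = (0*5²)*(-4) = (0*25)*(-4) = 0*(-4) = 0)
Q*G(k(-4), -1) = 0*(-1/28) = 0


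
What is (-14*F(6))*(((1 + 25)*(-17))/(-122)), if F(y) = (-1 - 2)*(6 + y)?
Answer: 111384/61 ≈ 1826.0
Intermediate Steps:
F(y) = -18 - 3*y (F(y) = -3*(6 + y) = -18 - 3*y)
(-14*F(6))*(((1 + 25)*(-17))/(-122)) = (-14*(-18 - 3*6))*(((1 + 25)*(-17))/(-122)) = (-14*(-18 - 18))*((26*(-17))*(-1/122)) = (-14*(-36))*(-442*(-1/122)) = 504*(221/61) = 111384/61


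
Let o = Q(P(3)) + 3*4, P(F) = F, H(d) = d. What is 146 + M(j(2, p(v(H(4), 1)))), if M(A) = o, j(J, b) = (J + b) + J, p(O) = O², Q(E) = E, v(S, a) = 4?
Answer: 161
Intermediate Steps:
o = 15 (o = 3 + 3*4 = 3 + 12 = 15)
j(J, b) = b + 2*J
M(A) = 15
146 + M(j(2, p(v(H(4), 1)))) = 146 + 15 = 161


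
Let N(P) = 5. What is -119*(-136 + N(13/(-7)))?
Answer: 15589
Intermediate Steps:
-119*(-136 + N(13/(-7))) = -119*(-136 + 5) = -119*(-131) = 15589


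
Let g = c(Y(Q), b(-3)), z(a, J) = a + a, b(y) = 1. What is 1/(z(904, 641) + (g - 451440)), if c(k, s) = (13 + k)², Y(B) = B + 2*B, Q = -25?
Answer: -1/445788 ≈ -2.2432e-6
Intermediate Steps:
z(a, J) = 2*a
Y(B) = 3*B
g = 3844 (g = (13 + 3*(-25))² = (13 - 75)² = (-62)² = 3844)
1/(z(904, 641) + (g - 451440)) = 1/(2*904 + (3844 - 451440)) = 1/(1808 - 447596) = 1/(-445788) = -1/445788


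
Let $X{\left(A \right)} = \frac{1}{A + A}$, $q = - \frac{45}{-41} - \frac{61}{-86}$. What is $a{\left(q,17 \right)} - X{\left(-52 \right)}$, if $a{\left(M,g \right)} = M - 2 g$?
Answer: $- \frac{5900913}{183352} \approx -32.184$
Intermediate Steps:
$q = \frac{6371}{3526}$ ($q = \left(-45\right) \left(- \frac{1}{41}\right) - - \frac{61}{86} = \frac{45}{41} + \frac{61}{86} = \frac{6371}{3526} \approx 1.8069$)
$X{\left(A \right)} = \frac{1}{2 A}$
$a{\left(q,17 \right)} - X{\left(-52 \right)} = \left(\frac{6371}{3526} - 34\right) - \frac{1}{2 \left(-52\right)} = \left(\frac{6371}{3526} - 34\right) - \frac{1}{2} \left(- \frac{1}{52}\right) = - \frac{113513}{3526} - - \frac{1}{104} = - \frac{113513}{3526} + \frac{1}{104} = - \frac{5900913}{183352}$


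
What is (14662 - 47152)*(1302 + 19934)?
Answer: -689957640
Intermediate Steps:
(14662 - 47152)*(1302 + 19934) = -32490*21236 = -689957640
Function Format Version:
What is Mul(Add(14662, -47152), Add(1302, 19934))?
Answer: -689957640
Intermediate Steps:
Mul(Add(14662, -47152), Add(1302, 19934)) = Mul(-32490, 21236) = -689957640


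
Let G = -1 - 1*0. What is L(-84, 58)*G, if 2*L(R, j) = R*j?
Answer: 2436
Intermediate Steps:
L(R, j) = R*j/2 (L(R, j) = (R*j)/2 = R*j/2)
G = -1 (G = -1 + 0 = -1)
L(-84, 58)*G = ((½)*(-84)*58)*(-1) = -2436*(-1) = 2436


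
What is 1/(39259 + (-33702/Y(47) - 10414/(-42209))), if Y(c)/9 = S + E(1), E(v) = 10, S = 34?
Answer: 2785794/109131086017 ≈ 2.5527e-5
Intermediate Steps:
Y(c) = 396 (Y(c) = 9*(34 + 10) = 9*44 = 396)
1/(39259 + (-33702/Y(47) - 10414/(-42209))) = 1/(39259 + (-33702/396 - 10414/(-42209))) = 1/(39259 + (-33702*1/396 - 10414*(-1/42209))) = 1/(39259 + (-5617/66 + 10414/42209)) = 1/(39259 - 236400629/2785794) = 1/(109131086017/2785794) = 2785794/109131086017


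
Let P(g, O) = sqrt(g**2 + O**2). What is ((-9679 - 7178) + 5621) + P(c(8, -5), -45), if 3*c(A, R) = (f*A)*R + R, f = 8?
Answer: -11236 + 5*sqrt(4954)/3 ≈ -11119.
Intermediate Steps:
c(A, R) = R/3 + 8*A*R/3 (c(A, R) = ((8*A)*R + R)/3 = (8*A*R + R)/3 = (R + 8*A*R)/3 = R/3 + 8*A*R/3)
P(g, O) = sqrt(O**2 + g**2)
((-9679 - 7178) + 5621) + P(c(8, -5), -45) = ((-9679 - 7178) + 5621) + sqrt((-45)**2 + ((1/3)*(-5)*(1 + 8*8))**2) = (-16857 + 5621) + sqrt(2025 + ((1/3)*(-5)*(1 + 64))**2) = -11236 + sqrt(2025 + ((1/3)*(-5)*65)**2) = -11236 + sqrt(2025 + (-325/3)**2) = -11236 + sqrt(2025 + 105625/9) = -11236 + sqrt(123850/9) = -11236 + 5*sqrt(4954)/3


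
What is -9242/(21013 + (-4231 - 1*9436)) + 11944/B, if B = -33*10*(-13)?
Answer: 12023111/7878585 ≈ 1.5260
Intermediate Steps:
B = 4290 (B = -330*(-13) = 4290)
-9242/(21013 + (-4231 - 1*9436)) + 11944/B = -9242/(21013 + (-4231 - 1*9436)) + 11944/4290 = -9242/(21013 + (-4231 - 9436)) + 11944*(1/4290) = -9242/(21013 - 13667) + 5972/2145 = -9242/7346 + 5972/2145 = -9242*1/7346 + 5972/2145 = -4621/3673 + 5972/2145 = 12023111/7878585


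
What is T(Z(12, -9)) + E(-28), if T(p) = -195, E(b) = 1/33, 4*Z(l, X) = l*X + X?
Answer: -6434/33 ≈ -194.97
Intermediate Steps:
Z(l, X) = X/4 + X*l/4 (Z(l, X) = (l*X + X)/4 = (X*l + X)/4 = (X + X*l)/4 = X/4 + X*l/4)
E(b) = 1/33
T(Z(12, -9)) + E(-28) = -195 + 1/33 = -6434/33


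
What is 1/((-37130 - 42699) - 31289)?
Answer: -1/111118 ≈ -8.9994e-6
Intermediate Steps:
1/((-37130 - 42699) - 31289) = 1/(-79829 - 31289) = 1/(-111118) = -1/111118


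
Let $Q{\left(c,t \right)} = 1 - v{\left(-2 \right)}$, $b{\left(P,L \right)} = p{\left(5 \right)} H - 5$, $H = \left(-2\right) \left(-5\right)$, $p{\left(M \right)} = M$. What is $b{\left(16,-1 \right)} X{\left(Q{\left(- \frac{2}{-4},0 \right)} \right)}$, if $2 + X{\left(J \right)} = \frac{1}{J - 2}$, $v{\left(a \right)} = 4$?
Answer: $-99$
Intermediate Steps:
$H = 10$
$b{\left(P,L \right)} = 45$ ($b{\left(P,L \right)} = 5 \cdot 10 - 5 = 50 - 5 = 45$)
$Q{\left(c,t \right)} = -3$ ($Q{\left(c,t \right)} = 1 - 4 = -3$)
$X{\left(J \right)} = -2 + \frac{1}{-2 + J}$ ($X{\left(J \right)} = -2 + \frac{1}{J - 2} = -2 + \frac{1}{-2 + J}$)
$b{\left(16,-1 \right)} X{\left(Q{\left(- \frac{2}{-4},0 \right)} \right)} = 45 \frac{5 - -6}{-2 - 3} = 45 \frac{5 + 6}{-5} = 45 \left(\left(- \frac{1}{5}\right) 11\right) = 45 \left(- \frac{11}{5}\right) = -99$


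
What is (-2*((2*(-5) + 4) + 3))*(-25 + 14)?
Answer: -66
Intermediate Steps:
(-2*((2*(-5) + 4) + 3))*(-25 + 14) = -2*((-10 + 4) + 3)*(-11) = -2*(-6 + 3)*(-11) = -2*(-3)*(-11) = 6*(-11) = -66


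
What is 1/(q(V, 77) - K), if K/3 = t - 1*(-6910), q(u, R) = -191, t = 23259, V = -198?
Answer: -1/90698 ≈ -1.1026e-5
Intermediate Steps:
K = 90507 (K = 3*(23259 - 1*(-6910)) = 3*(23259 + 6910) = 3*30169 = 90507)
1/(q(V, 77) - K) = 1/(-191 - 1*90507) = 1/(-191 - 90507) = 1/(-90698) = -1/90698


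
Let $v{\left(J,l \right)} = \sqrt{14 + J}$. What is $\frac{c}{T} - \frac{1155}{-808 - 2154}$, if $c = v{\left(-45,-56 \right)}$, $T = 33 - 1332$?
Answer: $\frac{1155}{2962} - \frac{i \sqrt{31}}{1299} \approx 0.38994 - 0.0042862 i$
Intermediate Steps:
$T = -1299$ ($T = 33 - 1332 = -1299$)
$c = i \sqrt{31}$ ($c = \sqrt{14 - 45} = \sqrt{-31} = i \sqrt{31} \approx 5.5678 i$)
$\frac{c}{T} - \frac{1155}{-808 - 2154} = \frac{i \sqrt{31}}{-1299} - \frac{1155}{-808 - 2154} = i \sqrt{31} \left(- \frac{1}{1299}\right) - \frac{1155}{-808 - 2154} = - \frac{i \sqrt{31}}{1299} - \frac{1155}{-2962} = - \frac{i \sqrt{31}}{1299} - - \frac{1155}{2962} = - \frac{i \sqrt{31}}{1299} + \frac{1155}{2962} = \frac{1155}{2962} - \frac{i \sqrt{31}}{1299}$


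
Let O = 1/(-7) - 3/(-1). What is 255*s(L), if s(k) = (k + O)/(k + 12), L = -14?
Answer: 9945/7 ≈ 1420.7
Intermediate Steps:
O = 20/7 (O = 1*(-⅐) - 3*(-1) = -⅐ + 3 = 20/7 ≈ 2.8571)
s(k) = (20/7 + k)/(12 + k) (s(k) = (k + 20/7)/(k + 12) = (20/7 + k)/(12 + k))
255*s(L) = 255*((20/7 - 14)/(12 - 14)) = 255*(-78/7/(-2)) = 255*(-½*(-78/7)) = 255*(39/7) = 9945/7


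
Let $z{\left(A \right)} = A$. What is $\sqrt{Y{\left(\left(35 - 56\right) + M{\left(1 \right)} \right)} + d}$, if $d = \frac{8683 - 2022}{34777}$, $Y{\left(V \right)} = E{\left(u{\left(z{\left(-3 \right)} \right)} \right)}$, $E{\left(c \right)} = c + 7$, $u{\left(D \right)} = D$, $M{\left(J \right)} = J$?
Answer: $\frac{\sqrt{5069408513}}{34777} \approx 2.0473$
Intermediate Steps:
$E{\left(c \right)} = 7 + c$
$Y{\left(V \right)} = 4$ ($Y{\left(V \right)} = 7 - 3 = 4$)
$d = \frac{6661}{34777}$ ($d = \left(8683 - 2022\right) \frac{1}{34777} = 6661 \cdot \frac{1}{34777} = \frac{6661}{34777} \approx 0.19153$)
$\sqrt{Y{\left(\left(35 - 56\right) + M{\left(1 \right)} \right)} + d} = \sqrt{4 + \frac{6661}{34777}} = \sqrt{\frac{145769}{34777}} = \frac{\sqrt{5069408513}}{34777}$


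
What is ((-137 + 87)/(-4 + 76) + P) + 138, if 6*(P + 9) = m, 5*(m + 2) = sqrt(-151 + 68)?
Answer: 4607/36 + I*sqrt(83)/30 ≈ 127.97 + 0.30368*I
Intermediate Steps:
m = -2 + I*sqrt(83)/5 (m = -2 + sqrt(-151 + 68)/5 = -2 + sqrt(-83)/5 = -2 + (I*sqrt(83))/5 = -2 + I*sqrt(83)/5 ≈ -2.0 + 1.8221*I)
P = -28/3 + I*sqrt(83)/30 (P = -9 + (-2 + I*sqrt(83)/5)/6 = -9 + (-1/3 + I*sqrt(83)/30) = -28/3 + I*sqrt(83)/30 ≈ -9.3333 + 0.30368*I)
((-137 + 87)/(-4 + 76) + P) + 138 = ((-137 + 87)/(-4 + 76) + (-28/3 + I*sqrt(83)/30)) + 138 = (-50/72 + (-28/3 + I*sqrt(83)/30)) + 138 = (-50*1/72 + (-28/3 + I*sqrt(83)/30)) + 138 = (-25/36 + (-28/3 + I*sqrt(83)/30)) + 138 = (-361/36 + I*sqrt(83)/30) + 138 = 4607/36 + I*sqrt(83)/30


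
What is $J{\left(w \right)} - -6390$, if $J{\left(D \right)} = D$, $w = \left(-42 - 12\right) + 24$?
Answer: $6360$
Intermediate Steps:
$w = -30$ ($w = -54 + 24 = -30$)
$J{\left(w \right)} - -6390 = -30 - -6390 = -30 + 6390 = 6360$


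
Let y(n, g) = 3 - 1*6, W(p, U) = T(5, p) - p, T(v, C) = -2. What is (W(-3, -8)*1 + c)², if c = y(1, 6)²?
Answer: 100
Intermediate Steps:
W(p, U) = -2 - p
y(n, g) = -3 (y(n, g) = 3 - 6 = -3)
c = 9 (c = (-3)² = 9)
(W(-3, -8)*1 + c)² = ((-2 - 1*(-3))*1 + 9)² = ((-2 + 3)*1 + 9)² = (1*1 + 9)² = (1 + 9)² = 10² = 100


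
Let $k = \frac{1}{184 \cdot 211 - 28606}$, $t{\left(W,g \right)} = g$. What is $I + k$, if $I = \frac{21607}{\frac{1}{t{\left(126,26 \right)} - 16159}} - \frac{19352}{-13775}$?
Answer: $- \frac{49064469768403939}{140752950} \approx -3.4859 \cdot 10^{8}$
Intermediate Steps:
$k = \frac{1}{10218}$ ($k = \frac{1}{38824 - 28606} = \frac{1}{10218} \approx 9.7867 \cdot 10^{-5}$)
$I = - \frac{4801768425173}{13775}$ ($I = \frac{21607}{\frac{1}{26 - 16159}} - \frac{19352}{-13775} = \frac{21607}{\frac{1}{-16133}} - - \frac{19352}{13775} = \frac{21607}{- \frac{1}{16133}} + \frac{19352}{13775} = 21607 \left(-16133\right) + \frac{19352}{13775} = -348585731 + \frac{19352}{13775} = - \frac{4801768425173}{13775} \approx -3.4859 \cdot 10^{8}$)
$I + k = - \frac{4801768425173}{13775} + \frac{1}{10218} = - \frac{49064469768403939}{140752950}$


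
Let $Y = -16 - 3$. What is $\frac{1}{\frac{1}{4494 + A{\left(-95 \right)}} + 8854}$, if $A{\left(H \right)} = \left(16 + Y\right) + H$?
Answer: $\frac{4396}{38922185} \approx 0.00011294$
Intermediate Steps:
$Y = -19$ ($Y = -16 - 3 = -19$)
$A{\left(H \right)} = -3 + H$ ($A{\left(H \right)} = \left(16 - 19\right) + H = -3 + H$)
$\frac{1}{\frac{1}{4494 + A{\left(-95 \right)}} + 8854} = \frac{1}{\frac{1}{4494 - 98} + 8854} = \frac{1}{\frac{1}{4396} + 8854} = \frac{1}{\frac{38922185}{4396}} = \frac{4396}{38922185}$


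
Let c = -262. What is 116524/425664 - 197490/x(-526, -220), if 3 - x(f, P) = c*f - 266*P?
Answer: 8911785313/6964182288 ≈ 1.2797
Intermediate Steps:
x(f, P) = 3 + 262*f + 266*P (x(f, P) = 3 - (-262*f - 266*P) = 3 - (-266*P - 262*f) = 3 + (262*f + 266*P) = 3 + 262*f + 266*P)
116524/425664 - 197490/x(-526, -220) = 116524/425664 - 197490/(3 + 262*(-526) + 266*(-220)) = 116524*(1/425664) - 197490/(3 - 137812 - 58520) = 29131/106416 - 197490/(-196329) = 29131/106416 - 197490*(-1/196329) = 29131/106416 + 65830/65443 = 8911785313/6964182288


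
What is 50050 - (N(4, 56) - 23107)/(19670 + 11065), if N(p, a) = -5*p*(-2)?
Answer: 170923313/3415 ≈ 50051.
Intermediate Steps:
N(p, a) = 10*p
50050 - (N(4, 56) - 23107)/(19670 + 11065) = 50050 - (10*4 - 23107)/(19670 + 11065) = 50050 - (40 - 23107)/30735 = 50050 - (-23067)/30735 = 50050 - 1*(-2563/3415) = 50050 + 2563/3415 = 170923313/3415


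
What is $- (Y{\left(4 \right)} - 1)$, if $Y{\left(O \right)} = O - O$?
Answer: $1$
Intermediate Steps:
$Y{\left(O \right)} = 0$
$- (Y{\left(4 \right)} - 1) = - (0 - 1) = \left(-1\right) \left(-1\right) = 1$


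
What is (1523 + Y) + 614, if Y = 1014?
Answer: 3151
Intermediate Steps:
(1523 + Y) + 614 = (1523 + 1014) + 614 = 2537 + 614 = 3151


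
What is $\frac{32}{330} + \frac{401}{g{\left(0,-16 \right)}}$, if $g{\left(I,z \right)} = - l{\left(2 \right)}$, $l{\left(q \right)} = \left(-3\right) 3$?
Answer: $\frac{22103}{495} \approx 44.653$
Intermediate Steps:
$l{\left(q \right)} = -9$
$g{\left(I,z \right)} = 9$ ($g{\left(I,z \right)} = \left(-1\right) \left(-9\right) = 9$)
$\frac{32}{330} + \frac{401}{g{\left(0,-16 \right)}} = \frac{32}{330} + \frac{401}{9} = 32 \cdot \frac{1}{330} + 401 \cdot \frac{1}{9} = \frac{16}{165} + \frac{401}{9} = \frac{22103}{495}$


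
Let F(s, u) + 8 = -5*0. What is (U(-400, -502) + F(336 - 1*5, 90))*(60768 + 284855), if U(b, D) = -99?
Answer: -36981661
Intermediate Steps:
F(s, u) = -8 (F(s, u) = -8 - 5*0 = -8 + 0 = -8)
(U(-400, -502) + F(336 - 1*5, 90))*(60768 + 284855) = (-99 - 8)*(60768 + 284855) = -107*345623 = -36981661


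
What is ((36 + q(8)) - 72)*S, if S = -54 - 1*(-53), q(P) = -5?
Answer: 41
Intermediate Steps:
S = -1 (S = -54 + 53 = -1)
((36 + q(8)) - 72)*S = ((36 - 5) - 72)*(-1) = (31 - 72)*(-1) = -41*(-1) = 41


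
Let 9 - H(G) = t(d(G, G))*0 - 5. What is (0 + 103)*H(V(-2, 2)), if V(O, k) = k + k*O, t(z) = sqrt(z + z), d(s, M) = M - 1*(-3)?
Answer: 1442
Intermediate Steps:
d(s, M) = 3 + M (d(s, M) = M + 3 = 3 + M)
t(z) = sqrt(2)*sqrt(z) (t(z) = sqrt(2*z) = sqrt(2)*sqrt(z))
V(O, k) = k + O*k
H(G) = 14 (H(G) = 9 - ((sqrt(2)*sqrt(3 + G))*0 - 5) = 9 - (0 - 5) = 9 - 1*(-5) = 9 + 5 = 14)
(0 + 103)*H(V(-2, 2)) = (0 + 103)*14 = 103*14 = 1442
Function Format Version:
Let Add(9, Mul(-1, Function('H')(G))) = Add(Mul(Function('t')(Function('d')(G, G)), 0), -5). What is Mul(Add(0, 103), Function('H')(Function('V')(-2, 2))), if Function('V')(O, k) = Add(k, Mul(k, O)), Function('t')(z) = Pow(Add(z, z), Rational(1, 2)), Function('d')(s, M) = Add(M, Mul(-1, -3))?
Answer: 1442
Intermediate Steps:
Function('d')(s, M) = Add(3, M) (Function('d')(s, M) = Add(M, 3) = Add(3, M))
Function('t')(z) = Mul(Pow(2, Rational(1, 2)), Pow(z, Rational(1, 2))) (Function('t')(z) = Pow(Mul(2, z), Rational(1, 2)) = Mul(Pow(2, Rational(1, 2)), Pow(z, Rational(1, 2))))
Function('V')(O, k) = Add(k, Mul(O, k))
Function('H')(G) = 14 (Function('H')(G) = Add(9, Mul(-1, Add(Mul(Mul(Pow(2, Rational(1, 2)), Pow(Add(3, G), Rational(1, 2))), 0), -5))) = Add(9, Mul(-1, Add(0, -5))) = Add(9, Mul(-1, -5)) = Add(9, 5) = 14)
Mul(Add(0, 103), Function('H')(Function('V')(-2, 2))) = Mul(Add(0, 103), 14) = Mul(103, 14) = 1442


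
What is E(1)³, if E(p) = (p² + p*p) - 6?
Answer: -64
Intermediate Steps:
E(p) = -6 + 2*p² (E(p) = (p² + p²) - 6 = 2*p² - 6 = -6 + 2*p²)
E(1)³ = (-6 + 2*1²)³ = (-6 + 2*1)³ = (-6 + 2)³ = (-4)³ = -64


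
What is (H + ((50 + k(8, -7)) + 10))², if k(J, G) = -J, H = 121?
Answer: 29929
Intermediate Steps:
(H + ((50 + k(8, -7)) + 10))² = (121 + ((50 - 1*8) + 10))² = (121 + ((50 - 8) + 10))² = (121 + (42 + 10))² = (121 + 52)² = 173² = 29929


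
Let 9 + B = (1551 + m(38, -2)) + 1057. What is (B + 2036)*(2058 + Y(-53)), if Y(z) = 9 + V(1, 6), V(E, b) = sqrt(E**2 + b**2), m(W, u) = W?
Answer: 9659091 + 4673*sqrt(37) ≈ 9.6875e+6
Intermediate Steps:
Y(z) = 9 + sqrt(37) (Y(z) = 9 + sqrt(1**2 + 6**2) = 9 + sqrt(1 + 36) = 9 + sqrt(37))
B = 2637 (B = -9 + ((1551 + 38) + 1057) = -9 + (1589 + 1057) = -9 + 2646 = 2637)
(B + 2036)*(2058 + Y(-53)) = (2637 + 2036)*(2058 + (9 + sqrt(37))) = 4673*(2067 + sqrt(37)) = 9659091 + 4673*sqrt(37)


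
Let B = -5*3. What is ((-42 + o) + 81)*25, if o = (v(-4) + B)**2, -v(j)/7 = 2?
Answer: 22000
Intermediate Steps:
v(j) = -14 (v(j) = -7*2 = -14)
B = -15
o = 841 (o = (-14 - 15)**2 = (-29)**2 = 841)
((-42 + o) + 81)*25 = ((-42 + 841) + 81)*25 = (799 + 81)*25 = 880*25 = 22000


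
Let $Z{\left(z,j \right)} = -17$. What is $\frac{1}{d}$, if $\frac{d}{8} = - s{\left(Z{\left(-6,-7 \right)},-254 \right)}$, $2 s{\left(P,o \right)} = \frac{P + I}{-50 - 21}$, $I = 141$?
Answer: $\frac{71}{496} \approx 0.14315$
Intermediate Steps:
$s{\left(P,o \right)} = - \frac{141}{142} - \frac{P}{142}$ ($s{\left(P,o \right)} = \frac{\left(P + 141\right) \frac{1}{-50 - 21}}{2} = \frac{\left(141 + P\right) \frac{1}{-71}}{2} = \frac{\left(141 + P\right) \left(- \frac{1}{71}\right)}{2} = \frac{- \frac{141}{71} - \frac{P}{71}}{2} = - \frac{141}{142} - \frac{P}{142}$)
$d = \frac{496}{71}$ ($d = 8 \left(- (- \frac{141}{142} - - \frac{17}{142})\right) = 8 \left(- (- \frac{141}{142} + \frac{17}{142})\right) = 8 \left(\left(-1\right) \left(- \frac{62}{71}\right)\right) = 8 \cdot \frac{62}{71} = \frac{496}{71} \approx 6.9859$)
$\frac{1}{d} = \frac{1}{\frac{496}{71}} = \frac{71}{496}$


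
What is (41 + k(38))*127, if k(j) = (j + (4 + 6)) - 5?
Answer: 10668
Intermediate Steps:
k(j) = 5 + j (k(j) = (j + 10) - 5 = (10 + j) - 5 = 5 + j)
(41 + k(38))*127 = (41 + (5 + 38))*127 = (41 + 43)*127 = 84*127 = 10668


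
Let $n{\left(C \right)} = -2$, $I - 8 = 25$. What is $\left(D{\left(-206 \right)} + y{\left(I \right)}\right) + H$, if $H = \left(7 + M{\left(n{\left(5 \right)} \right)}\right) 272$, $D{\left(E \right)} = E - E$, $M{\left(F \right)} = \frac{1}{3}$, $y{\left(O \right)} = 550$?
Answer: $\frac{7634}{3} \approx 2544.7$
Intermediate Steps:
$I = 33$ ($I = 8 + 25 = 33$)
$M{\left(F \right)} = \frac{1}{3}$
$D{\left(E \right)} = 0$
$H = \frac{5984}{3}$ ($H = \left(7 + \frac{1}{3}\right) 272 = \frac{22}{3} \cdot 272 = \frac{5984}{3} \approx 1994.7$)
$\left(D{\left(-206 \right)} + y{\left(I \right)}\right) + H = \left(0 + 550\right) + \frac{5984}{3} = 550 + \frac{5984}{3} = \frac{7634}{3}$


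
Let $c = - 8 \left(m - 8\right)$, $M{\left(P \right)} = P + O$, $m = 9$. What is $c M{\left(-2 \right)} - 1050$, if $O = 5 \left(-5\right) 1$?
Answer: $-834$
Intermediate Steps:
$O = -25$ ($O = \left(-25\right) 1 = -25$)
$M{\left(P \right)} = -25 + P$ ($M{\left(P \right)} = P - 25 = -25 + P$)
$c = -8$ ($c = - 8 \left(9 - 8\right) = \left(-8\right) 1 = -8$)
$c M{\left(-2 \right)} - 1050 = - 8 \left(-25 - 2\right) - 1050 = \left(-8\right) \left(-27\right) - 1050 = 216 - 1050 = -834$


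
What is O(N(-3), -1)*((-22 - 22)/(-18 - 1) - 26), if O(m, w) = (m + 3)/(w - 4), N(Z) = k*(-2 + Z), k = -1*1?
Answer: 720/19 ≈ 37.895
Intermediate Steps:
k = -1
N(Z) = 2 - Z (N(Z) = -(-2 + Z) = 2 - Z)
O(m, w) = (3 + m)/(-4 + w)
O(N(-3), -1)*((-22 - 22)/(-18 - 1) - 26) = ((3 + (2 - 1*(-3)))/(-4 - 1))*((-22 - 22)/(-18 - 1) - 26) = ((3 + (2 + 3))/(-5))*(-44/(-19) - 26) = (-(3 + 5)/5)*(-44*(-1/19) - 26) = (-⅕*8)*(44/19 - 26) = -8/5*(-450/19) = 720/19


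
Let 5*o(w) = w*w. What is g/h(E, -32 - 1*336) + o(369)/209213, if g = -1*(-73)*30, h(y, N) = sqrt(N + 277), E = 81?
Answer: 136161/1046065 - 2190*I*sqrt(91)/91 ≈ 0.13016 - 229.57*I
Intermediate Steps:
o(w) = w**2/5 (o(w) = (w*w)/5 = w**2/5)
h(y, N) = sqrt(277 + N)
g = 2190 (g = 73*30 = 2190)
g/h(E, -32 - 1*336) + o(369)/209213 = 2190/(sqrt(277 + (-32 - 1*336))) + ((1/5)*369**2)/209213 = 2190/(sqrt(277 + (-32 - 336))) + ((1/5)*136161)*(1/209213) = 2190/(sqrt(277 - 368)) + (136161/5)*(1/209213) = 2190/(sqrt(-91)) + 136161/1046065 = 2190/((I*sqrt(91))) + 136161/1046065 = 2190*(-I*sqrt(91)/91) + 136161/1046065 = -2190*I*sqrt(91)/91 + 136161/1046065 = 136161/1046065 - 2190*I*sqrt(91)/91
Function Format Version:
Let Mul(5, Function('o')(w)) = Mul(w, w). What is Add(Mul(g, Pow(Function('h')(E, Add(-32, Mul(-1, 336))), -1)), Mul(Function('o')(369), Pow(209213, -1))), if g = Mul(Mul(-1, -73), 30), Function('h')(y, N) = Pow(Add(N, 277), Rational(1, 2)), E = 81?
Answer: Add(Rational(136161, 1046065), Mul(Rational(-2190, 91), I, Pow(91, Rational(1, 2)))) ≈ Add(0.13016, Mul(-229.57, I))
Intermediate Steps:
Function('o')(w) = Mul(Rational(1, 5), Pow(w, 2)) (Function('o')(w) = Mul(Rational(1, 5), Mul(w, w)) = Mul(Rational(1, 5), Pow(w, 2)))
Function('h')(y, N) = Pow(Add(277, N), Rational(1, 2))
g = 2190 (g = Mul(73, 30) = 2190)
Add(Mul(g, Pow(Function('h')(E, Add(-32, Mul(-1, 336))), -1)), Mul(Function('o')(369), Pow(209213, -1))) = Add(Mul(2190, Pow(Pow(Add(277, Add(-32, Mul(-1, 336))), Rational(1, 2)), -1)), Mul(Mul(Rational(1, 5), Pow(369, 2)), Pow(209213, -1))) = Add(Mul(2190, Pow(Pow(Add(277, Add(-32, -336)), Rational(1, 2)), -1)), Mul(Mul(Rational(1, 5), 136161), Rational(1, 209213))) = Add(Mul(2190, Pow(Pow(Add(277, -368), Rational(1, 2)), -1)), Mul(Rational(136161, 5), Rational(1, 209213))) = Add(Mul(2190, Pow(Pow(-91, Rational(1, 2)), -1)), Rational(136161, 1046065)) = Add(Mul(2190, Pow(Mul(I, Pow(91, Rational(1, 2))), -1)), Rational(136161, 1046065)) = Add(Mul(2190, Mul(Rational(-1, 91), I, Pow(91, Rational(1, 2)))), Rational(136161, 1046065)) = Add(Mul(Rational(-2190, 91), I, Pow(91, Rational(1, 2))), Rational(136161, 1046065)) = Add(Rational(136161, 1046065), Mul(Rational(-2190, 91), I, Pow(91, Rational(1, 2))))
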